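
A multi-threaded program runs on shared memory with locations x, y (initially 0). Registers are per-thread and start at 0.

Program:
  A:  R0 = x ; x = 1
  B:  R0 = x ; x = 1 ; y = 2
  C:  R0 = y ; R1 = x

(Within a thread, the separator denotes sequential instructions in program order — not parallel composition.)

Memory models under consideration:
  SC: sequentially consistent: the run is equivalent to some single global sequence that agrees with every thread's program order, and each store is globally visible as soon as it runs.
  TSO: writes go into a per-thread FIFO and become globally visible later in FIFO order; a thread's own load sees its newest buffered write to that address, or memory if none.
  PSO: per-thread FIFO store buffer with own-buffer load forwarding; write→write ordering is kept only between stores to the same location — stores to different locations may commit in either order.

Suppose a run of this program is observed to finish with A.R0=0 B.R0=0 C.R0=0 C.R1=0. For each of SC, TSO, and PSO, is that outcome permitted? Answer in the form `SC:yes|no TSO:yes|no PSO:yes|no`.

SC:yes TSO:yes PSO:yes

outcome vector order: (A.R0,B.R0,C.R0,C.R1)
SC (9): (0,0,0,0) (0,0,0,1) (0,0,2,1) (0,1,0,0) (0,1,0,1) (0,1,2,1) (1,0,0,0) (1,0,0,1) (1,0,2,1)
TSO (9): (0,0,0,0) (0,0,0,1) (0,0,2,1) (0,1,0,0) (0,1,0,1) (0,1,2,1) (1,0,0,0) (1,0,0,1) (1,0,2,1)
PSO (11): (0,0,0,0) (0,0,0,1) (0,0,2,0) (0,0,2,1) (0,1,0,0) (0,1,0,1) (0,1,2,1) (1,0,0,0) (1,0,0,1) (1,0,2,0) (1,0,2,1)
target (0,0,0,0) ∈ {SC,TSO,PSO}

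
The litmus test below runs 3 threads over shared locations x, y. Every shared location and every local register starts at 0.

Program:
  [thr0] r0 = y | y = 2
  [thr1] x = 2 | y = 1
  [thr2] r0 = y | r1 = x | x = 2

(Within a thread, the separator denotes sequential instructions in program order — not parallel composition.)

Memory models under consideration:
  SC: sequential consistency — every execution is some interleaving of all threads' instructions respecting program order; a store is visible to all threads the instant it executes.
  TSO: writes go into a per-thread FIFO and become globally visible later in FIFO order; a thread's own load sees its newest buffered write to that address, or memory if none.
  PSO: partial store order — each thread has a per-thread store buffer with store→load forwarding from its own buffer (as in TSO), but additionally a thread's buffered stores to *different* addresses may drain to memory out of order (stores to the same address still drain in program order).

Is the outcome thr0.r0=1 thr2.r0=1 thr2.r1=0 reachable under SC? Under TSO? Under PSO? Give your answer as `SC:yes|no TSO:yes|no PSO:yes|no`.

outcome vector order: (thr0.r0,thr2.r0,thr2.r1)
under SC → <0 0 0>; <0 0 2>; <0 1 2>; <0 2 0>; <0 2 2>; <1 0 0>; <1 0 2>; <1 1 2>; <1 2 2>
under TSO → <0 0 0>; <0 0 2>; <0 1 2>; <0 2 0>; <0 2 2>; <1 0 0>; <1 0 2>; <1 1 2>; <1 2 2>
under PSO → <0 0 0>; <0 0 2>; <0 1 0>; <0 1 2>; <0 2 0>; <0 2 2>; <1 0 0>; <1 0 2>; <1 1 0>; <1 1 2>; <1 2 0>; <1 2 2>
target <1 1 0> ∈ {PSO}

SC:no TSO:no PSO:yes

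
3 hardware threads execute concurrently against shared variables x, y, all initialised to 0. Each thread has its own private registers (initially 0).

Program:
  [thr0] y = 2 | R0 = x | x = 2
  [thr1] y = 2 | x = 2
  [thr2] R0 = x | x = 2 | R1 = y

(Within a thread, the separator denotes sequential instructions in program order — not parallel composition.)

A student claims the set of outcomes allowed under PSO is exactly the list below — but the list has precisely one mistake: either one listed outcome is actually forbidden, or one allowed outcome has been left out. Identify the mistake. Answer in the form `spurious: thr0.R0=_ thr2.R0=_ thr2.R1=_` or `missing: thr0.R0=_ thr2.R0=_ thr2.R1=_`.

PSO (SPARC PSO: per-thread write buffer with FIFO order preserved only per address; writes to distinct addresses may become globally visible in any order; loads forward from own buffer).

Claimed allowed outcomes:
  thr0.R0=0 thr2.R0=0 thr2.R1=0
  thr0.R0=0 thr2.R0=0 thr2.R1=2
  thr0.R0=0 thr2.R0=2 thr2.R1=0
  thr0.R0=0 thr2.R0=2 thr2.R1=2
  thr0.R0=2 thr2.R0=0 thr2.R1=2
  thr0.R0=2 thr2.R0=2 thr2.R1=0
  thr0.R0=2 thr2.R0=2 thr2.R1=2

missing: thr0.R0=2 thr2.R0=0 thr2.R1=0

outcome vector order: (thr0.R0,thr2.R0,thr2.R1)
under PSO → (0,0,0) (0,0,2) (0,2,0) (0,2,2) (2,0,0) (2,0,2) (2,2,0) (2,2,2)
PSO∖claimed = {(2,0,0)}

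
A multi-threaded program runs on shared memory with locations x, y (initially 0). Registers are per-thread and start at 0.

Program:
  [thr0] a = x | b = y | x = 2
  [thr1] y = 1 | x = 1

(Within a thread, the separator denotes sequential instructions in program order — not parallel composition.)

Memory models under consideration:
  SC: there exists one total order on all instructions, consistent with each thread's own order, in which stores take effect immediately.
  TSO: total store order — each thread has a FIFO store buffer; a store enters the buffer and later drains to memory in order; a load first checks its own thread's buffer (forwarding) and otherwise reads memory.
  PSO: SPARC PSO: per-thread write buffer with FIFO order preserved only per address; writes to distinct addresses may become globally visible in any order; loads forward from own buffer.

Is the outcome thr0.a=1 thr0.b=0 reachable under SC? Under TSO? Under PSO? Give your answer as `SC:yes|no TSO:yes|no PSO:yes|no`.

outcome vector order: (thr0.a,thr0.b)
SC: 3 outcomes — {00 01 11}
TSO: 3 outcomes — {00 01 11}
PSO: 4 outcomes — {00 01 10 11}
target 10 ∈ {PSO}

SC:no TSO:no PSO:yes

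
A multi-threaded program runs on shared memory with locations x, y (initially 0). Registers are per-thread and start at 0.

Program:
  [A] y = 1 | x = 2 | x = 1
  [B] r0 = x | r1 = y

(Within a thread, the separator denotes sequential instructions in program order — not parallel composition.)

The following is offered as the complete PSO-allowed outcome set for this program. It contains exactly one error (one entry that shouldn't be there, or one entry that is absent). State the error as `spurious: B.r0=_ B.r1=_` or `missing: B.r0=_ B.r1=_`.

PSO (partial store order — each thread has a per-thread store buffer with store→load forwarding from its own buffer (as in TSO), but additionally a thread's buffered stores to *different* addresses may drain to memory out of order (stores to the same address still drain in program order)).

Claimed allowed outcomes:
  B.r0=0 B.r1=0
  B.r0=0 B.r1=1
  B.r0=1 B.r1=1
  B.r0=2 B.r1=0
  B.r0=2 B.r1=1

outcome vector order: (B.r0,B.r1)
under PSO → <0 0> <0 1> <1 0> <1 1> <2 0> <2 1>
PSO∖claimed = {<1 0>}

missing: B.r0=1 B.r1=0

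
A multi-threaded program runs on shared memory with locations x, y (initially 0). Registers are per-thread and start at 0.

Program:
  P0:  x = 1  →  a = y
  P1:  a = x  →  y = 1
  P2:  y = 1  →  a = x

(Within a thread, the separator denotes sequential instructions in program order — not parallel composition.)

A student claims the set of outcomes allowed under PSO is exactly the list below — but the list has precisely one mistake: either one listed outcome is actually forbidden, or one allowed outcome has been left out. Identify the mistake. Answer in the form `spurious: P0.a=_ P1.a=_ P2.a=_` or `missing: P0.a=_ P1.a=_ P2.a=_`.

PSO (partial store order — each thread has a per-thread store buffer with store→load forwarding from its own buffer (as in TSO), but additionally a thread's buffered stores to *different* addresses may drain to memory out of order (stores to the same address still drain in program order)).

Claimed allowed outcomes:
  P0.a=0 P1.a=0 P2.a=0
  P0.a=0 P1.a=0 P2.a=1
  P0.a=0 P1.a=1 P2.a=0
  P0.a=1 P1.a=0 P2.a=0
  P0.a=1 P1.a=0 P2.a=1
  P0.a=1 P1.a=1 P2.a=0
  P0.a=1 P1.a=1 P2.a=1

missing: P0.a=0 P1.a=1 P2.a=1

outcome vector order: (P0.a,P1.a,P2.a)
PSO (8): 0/0/0; 0/0/1; 0/1/0; 0/1/1; 1/0/0; 1/0/1; 1/1/0; 1/1/1
PSO∖claimed = {0/1/1}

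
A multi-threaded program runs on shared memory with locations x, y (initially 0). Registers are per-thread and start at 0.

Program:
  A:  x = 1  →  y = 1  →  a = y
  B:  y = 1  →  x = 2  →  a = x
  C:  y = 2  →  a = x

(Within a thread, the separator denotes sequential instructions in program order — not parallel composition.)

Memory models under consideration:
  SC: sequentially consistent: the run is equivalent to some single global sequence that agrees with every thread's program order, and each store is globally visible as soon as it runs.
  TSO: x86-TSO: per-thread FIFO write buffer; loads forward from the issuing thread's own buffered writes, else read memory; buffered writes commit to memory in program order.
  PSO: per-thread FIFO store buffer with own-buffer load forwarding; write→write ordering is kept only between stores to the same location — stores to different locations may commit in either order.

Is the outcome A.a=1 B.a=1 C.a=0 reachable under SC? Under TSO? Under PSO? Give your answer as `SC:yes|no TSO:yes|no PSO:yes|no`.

outcome vector order: (A.a,B.a,C.a)
under SC → 1/1/0; 1/1/1; 1/1/2; 1/2/0; 1/2/1; 1/2/2; 2/1/1; 2/2/1; 2/2/2
under TSO → 1/1/0; 1/1/1; 1/1/2; 1/2/0; 1/2/1; 1/2/2; 2/1/0; 2/1/1; 2/1/2; 2/2/0; 2/2/1; 2/2/2
under PSO → 1/1/0; 1/1/1; 1/1/2; 1/2/0; 1/2/1; 1/2/2; 2/1/0; 2/1/1; 2/1/2; 2/2/0; 2/2/1; 2/2/2
target 1/1/0 ∈ {SC,TSO,PSO}

SC:yes TSO:yes PSO:yes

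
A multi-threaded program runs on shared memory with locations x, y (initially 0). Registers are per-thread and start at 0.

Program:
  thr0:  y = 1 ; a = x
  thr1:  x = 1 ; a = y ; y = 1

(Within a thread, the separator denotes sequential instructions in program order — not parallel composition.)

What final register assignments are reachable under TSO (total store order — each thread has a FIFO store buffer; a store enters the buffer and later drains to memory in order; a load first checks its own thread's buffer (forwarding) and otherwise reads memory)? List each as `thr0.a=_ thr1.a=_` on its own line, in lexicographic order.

outcome vector order: (thr0.a,thr1.a)
|TSO outcomes| = 4

thr0.a=0 thr1.a=0
thr0.a=0 thr1.a=1
thr0.a=1 thr1.a=0
thr0.a=1 thr1.a=1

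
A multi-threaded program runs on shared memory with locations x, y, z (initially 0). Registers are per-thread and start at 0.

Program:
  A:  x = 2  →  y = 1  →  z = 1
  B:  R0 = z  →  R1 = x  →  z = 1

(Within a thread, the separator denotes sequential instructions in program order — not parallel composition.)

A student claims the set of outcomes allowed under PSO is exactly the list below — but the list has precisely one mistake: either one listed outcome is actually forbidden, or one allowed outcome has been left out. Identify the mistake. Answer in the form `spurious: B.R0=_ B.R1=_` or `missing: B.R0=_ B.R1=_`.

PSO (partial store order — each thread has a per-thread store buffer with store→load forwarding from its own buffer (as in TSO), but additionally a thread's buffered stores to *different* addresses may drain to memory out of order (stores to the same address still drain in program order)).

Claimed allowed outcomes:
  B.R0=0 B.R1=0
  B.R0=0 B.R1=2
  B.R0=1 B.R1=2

missing: B.R0=1 B.R1=0

outcome vector order: (B.R0,B.R1)
under PSO → 0/0, 0/2, 1/0, 1/2
PSO∖claimed = {1/0}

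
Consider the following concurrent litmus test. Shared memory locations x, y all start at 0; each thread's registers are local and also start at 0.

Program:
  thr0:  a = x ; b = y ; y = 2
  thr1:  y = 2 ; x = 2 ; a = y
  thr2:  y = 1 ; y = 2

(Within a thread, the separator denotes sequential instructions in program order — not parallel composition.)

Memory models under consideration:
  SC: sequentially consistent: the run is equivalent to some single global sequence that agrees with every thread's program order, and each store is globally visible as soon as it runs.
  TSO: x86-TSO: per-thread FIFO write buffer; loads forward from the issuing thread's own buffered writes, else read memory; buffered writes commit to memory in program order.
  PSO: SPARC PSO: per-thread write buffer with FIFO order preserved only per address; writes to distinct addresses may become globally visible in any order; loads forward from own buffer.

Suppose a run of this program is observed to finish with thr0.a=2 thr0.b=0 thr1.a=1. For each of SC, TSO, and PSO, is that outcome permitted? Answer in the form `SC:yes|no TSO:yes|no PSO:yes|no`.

SC:no TSO:no PSO:yes

outcome vector order: (thr0.a,thr0.b,thr1.a)
SC (10): (0,0,1), (0,0,2), (0,1,1), (0,1,2), (0,2,1), (0,2,2), (2,1,1), (2,1,2), (2,2,1), (2,2,2)
TSO (10): (0,0,1), (0,0,2), (0,1,1), (0,1,2), (0,2,1), (0,2,2), (2,1,1), (2,1,2), (2,2,1), (2,2,2)
PSO (12): (0,0,1), (0,0,2), (0,1,1), (0,1,2), (0,2,1), (0,2,2), (2,0,1), (2,0,2), (2,1,1), (2,1,2), (2,2,1), (2,2,2)
target (2,0,1) ∈ {PSO}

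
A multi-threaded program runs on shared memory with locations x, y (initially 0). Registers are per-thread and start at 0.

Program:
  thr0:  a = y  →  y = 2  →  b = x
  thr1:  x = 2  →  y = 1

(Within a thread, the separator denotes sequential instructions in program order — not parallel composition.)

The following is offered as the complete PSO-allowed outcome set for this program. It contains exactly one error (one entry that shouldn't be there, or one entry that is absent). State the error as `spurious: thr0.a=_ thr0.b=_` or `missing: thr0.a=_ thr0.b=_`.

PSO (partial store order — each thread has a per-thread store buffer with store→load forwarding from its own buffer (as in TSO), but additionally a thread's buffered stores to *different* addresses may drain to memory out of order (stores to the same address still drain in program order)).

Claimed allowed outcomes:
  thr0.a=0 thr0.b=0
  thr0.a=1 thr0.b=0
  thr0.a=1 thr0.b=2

outcome vector order: (thr0.a,thr0.b)
[PSO] allowed = {(0,0) (0,2) (1,0) (1,2)}
PSO∖claimed = {(0,2)}

missing: thr0.a=0 thr0.b=2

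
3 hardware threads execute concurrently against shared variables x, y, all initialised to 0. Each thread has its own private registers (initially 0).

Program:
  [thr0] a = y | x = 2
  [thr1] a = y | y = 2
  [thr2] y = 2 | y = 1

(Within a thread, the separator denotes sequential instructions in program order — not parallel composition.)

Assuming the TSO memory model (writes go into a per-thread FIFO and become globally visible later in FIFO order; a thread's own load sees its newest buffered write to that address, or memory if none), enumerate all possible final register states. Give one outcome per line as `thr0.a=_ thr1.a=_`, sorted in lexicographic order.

outcome vector order: (thr0.a,thr1.a)
|TSO outcomes| = 9

thr0.a=0 thr1.a=0
thr0.a=0 thr1.a=1
thr0.a=0 thr1.a=2
thr0.a=1 thr1.a=0
thr0.a=1 thr1.a=1
thr0.a=1 thr1.a=2
thr0.a=2 thr1.a=0
thr0.a=2 thr1.a=1
thr0.a=2 thr1.a=2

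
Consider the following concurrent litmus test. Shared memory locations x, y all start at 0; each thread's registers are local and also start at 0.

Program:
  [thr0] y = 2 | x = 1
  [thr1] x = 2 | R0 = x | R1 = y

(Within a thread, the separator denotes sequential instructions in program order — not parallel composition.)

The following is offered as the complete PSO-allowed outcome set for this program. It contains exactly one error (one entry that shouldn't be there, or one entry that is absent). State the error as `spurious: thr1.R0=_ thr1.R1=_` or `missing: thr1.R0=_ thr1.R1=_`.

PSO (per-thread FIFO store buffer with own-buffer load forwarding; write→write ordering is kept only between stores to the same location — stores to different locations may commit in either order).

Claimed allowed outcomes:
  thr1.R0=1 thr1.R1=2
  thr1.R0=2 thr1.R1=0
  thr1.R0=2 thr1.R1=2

missing: thr1.R0=1 thr1.R1=0

outcome vector order: (thr1.R0,thr1.R1)
under PSO → 10; 12; 20; 22
PSO∖claimed = {10}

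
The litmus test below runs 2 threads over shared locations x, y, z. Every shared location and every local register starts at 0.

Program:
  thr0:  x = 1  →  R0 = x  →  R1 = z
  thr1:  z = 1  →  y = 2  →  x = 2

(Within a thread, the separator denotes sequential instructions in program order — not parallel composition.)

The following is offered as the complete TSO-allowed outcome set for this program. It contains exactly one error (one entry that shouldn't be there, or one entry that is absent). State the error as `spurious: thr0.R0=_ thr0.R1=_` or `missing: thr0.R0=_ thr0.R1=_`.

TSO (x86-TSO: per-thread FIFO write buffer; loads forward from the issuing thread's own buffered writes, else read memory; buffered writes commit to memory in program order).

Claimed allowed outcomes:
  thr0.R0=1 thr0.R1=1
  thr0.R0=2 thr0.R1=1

missing: thr0.R0=1 thr0.R1=0

outcome vector order: (thr0.R0,thr0.R1)
under TSO → 10; 11; 21
TSO∖claimed = {10}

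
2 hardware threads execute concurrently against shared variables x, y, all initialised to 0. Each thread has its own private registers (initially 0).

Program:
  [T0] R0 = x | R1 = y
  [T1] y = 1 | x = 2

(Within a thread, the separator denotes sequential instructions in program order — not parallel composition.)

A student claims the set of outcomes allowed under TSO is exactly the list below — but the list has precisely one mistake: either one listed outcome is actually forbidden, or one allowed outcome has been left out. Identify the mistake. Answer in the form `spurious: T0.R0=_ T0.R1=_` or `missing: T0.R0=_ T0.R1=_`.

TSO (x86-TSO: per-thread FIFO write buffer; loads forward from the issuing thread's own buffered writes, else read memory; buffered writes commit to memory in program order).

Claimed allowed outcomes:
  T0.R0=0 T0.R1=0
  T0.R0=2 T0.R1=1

outcome vector order: (T0.R0,T0.R1)
[TSO] allowed = {(0,0) (0,1) (2,1)}
TSO∖claimed = {(0,1)}

missing: T0.R0=0 T0.R1=1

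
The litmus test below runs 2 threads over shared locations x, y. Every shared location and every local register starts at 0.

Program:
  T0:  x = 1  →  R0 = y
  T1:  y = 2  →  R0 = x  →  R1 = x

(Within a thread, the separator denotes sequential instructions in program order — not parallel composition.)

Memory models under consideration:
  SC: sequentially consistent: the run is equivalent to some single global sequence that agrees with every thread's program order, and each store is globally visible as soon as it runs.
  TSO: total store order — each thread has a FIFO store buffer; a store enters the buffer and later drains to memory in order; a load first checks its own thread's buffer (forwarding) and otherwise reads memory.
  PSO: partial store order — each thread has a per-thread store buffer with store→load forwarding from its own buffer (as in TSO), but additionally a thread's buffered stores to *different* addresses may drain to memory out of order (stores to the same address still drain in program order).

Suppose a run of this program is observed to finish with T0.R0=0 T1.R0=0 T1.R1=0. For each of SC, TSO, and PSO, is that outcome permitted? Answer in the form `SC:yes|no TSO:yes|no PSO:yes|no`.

outcome vector order: (T0.R0,T1.R0,T1.R1)
under SC → <0 1 1> <2 0 0> <2 0 1> <2 1 1>
under TSO → <0 0 0> <0 0 1> <0 1 1> <2 0 0> <2 0 1> <2 1 1>
under PSO → <0 0 0> <0 0 1> <0 1 1> <2 0 0> <2 0 1> <2 1 1>
target <0 0 0> ∈ {TSO,PSO}

SC:no TSO:yes PSO:yes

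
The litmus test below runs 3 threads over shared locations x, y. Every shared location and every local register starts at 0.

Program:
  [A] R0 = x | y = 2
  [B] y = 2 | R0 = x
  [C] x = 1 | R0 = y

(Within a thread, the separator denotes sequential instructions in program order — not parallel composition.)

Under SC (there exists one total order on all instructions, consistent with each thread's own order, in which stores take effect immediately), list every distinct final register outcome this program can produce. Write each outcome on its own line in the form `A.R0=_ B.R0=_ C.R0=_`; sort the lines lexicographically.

outcome vector order: (A.R0,B.R0,C.R0)
|SC outcomes| = 6

A.R0=0 B.R0=0 C.R0=2
A.R0=0 B.R0=1 C.R0=0
A.R0=0 B.R0=1 C.R0=2
A.R0=1 B.R0=0 C.R0=2
A.R0=1 B.R0=1 C.R0=0
A.R0=1 B.R0=1 C.R0=2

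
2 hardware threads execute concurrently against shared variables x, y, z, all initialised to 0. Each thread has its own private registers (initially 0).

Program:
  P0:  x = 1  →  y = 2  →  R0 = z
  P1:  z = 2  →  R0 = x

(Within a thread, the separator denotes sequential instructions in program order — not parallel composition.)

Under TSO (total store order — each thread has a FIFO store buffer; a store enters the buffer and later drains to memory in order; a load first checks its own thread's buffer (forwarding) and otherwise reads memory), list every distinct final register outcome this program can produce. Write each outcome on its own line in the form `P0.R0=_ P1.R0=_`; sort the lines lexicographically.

P0.R0=0 P1.R0=0
P0.R0=0 P1.R0=1
P0.R0=2 P1.R0=0
P0.R0=2 P1.R0=1

outcome vector order: (P0.R0,P1.R0)
|TSO outcomes| = 4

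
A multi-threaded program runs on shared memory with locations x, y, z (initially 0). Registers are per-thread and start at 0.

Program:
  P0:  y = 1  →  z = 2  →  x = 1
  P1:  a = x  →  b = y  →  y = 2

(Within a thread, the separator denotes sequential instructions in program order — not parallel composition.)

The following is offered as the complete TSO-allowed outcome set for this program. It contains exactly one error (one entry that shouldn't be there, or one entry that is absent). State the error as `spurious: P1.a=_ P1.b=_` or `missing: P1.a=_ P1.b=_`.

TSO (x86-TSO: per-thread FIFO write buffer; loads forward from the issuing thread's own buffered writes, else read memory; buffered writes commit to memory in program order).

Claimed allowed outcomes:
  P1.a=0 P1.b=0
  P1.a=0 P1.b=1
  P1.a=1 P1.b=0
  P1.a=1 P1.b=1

spurious: P1.a=1 P1.b=0

outcome vector order: (P1.a,P1.b)
TSO (3): (0,0), (0,1), (1,1)
claimed∖TSO = {(1,0)}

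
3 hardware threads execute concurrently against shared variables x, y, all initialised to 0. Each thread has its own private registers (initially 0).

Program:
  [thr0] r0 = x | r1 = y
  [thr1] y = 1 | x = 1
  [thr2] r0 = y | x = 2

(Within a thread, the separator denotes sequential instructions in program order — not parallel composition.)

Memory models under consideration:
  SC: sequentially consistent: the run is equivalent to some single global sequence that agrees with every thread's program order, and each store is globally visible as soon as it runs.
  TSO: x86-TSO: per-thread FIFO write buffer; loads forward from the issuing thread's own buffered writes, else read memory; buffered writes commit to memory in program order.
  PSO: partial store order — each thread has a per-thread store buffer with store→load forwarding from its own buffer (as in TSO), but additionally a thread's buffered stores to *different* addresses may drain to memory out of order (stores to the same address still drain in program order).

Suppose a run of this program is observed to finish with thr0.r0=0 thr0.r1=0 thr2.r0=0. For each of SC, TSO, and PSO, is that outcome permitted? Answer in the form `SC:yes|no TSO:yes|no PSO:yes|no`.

SC:yes TSO:yes PSO:yes

outcome vector order: (thr0.r0,thr0.r1,thr2.r0)
SC (9): 000, 001, 010, 011, 110, 111, 200, 210, 211
TSO (9): 000, 001, 010, 011, 110, 111, 200, 210, 211
PSO (11): 000, 001, 010, 011, 100, 101, 110, 111, 200, 210, 211
target 000 ∈ {SC,TSO,PSO}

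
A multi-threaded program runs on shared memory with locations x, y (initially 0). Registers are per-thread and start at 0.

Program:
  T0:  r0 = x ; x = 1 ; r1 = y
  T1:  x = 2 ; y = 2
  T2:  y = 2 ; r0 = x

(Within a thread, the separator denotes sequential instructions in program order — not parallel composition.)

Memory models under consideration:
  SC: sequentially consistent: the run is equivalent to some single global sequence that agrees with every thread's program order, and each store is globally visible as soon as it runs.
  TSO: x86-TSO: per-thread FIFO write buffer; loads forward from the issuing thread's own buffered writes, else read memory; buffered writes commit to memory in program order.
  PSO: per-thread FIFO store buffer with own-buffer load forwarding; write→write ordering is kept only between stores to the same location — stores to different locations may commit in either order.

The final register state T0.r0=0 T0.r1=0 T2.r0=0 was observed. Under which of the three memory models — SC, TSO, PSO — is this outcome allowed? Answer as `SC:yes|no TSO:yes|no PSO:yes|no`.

outcome vector order: (T0.r0,T0.r1,T2.r0)
SC (9): 0/0/1, 0/0/2, 0/2/0, 0/2/1, 0/2/2, 2/0/1, 2/2/0, 2/2/1, 2/2/2
TSO (12): 0/0/0, 0/0/1, 0/0/2, 0/2/0, 0/2/1, 0/2/2, 2/0/0, 2/0/1, 2/0/2, 2/2/0, 2/2/1, 2/2/2
PSO (12): 0/0/0, 0/0/1, 0/0/2, 0/2/0, 0/2/1, 0/2/2, 2/0/0, 2/0/1, 2/0/2, 2/2/0, 2/2/1, 2/2/2
target 0/0/0 ∈ {TSO,PSO}

SC:no TSO:yes PSO:yes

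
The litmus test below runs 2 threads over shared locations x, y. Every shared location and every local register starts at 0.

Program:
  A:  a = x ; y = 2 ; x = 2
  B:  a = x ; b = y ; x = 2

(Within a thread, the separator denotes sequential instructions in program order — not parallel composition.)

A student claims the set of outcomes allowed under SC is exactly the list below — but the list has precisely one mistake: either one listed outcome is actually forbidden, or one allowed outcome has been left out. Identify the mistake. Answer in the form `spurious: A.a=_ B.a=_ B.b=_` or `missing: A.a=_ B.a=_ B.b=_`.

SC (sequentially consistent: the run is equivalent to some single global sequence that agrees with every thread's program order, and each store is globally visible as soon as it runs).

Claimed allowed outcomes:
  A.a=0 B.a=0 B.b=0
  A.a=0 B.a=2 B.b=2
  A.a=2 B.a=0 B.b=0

missing: A.a=0 B.a=0 B.b=2

outcome vector order: (A.a,B.a,B.b)
SC (4): <0 0 0>, <0 0 2>, <0 2 2>, <2 0 0>
SC∖claimed = {<0 0 2>}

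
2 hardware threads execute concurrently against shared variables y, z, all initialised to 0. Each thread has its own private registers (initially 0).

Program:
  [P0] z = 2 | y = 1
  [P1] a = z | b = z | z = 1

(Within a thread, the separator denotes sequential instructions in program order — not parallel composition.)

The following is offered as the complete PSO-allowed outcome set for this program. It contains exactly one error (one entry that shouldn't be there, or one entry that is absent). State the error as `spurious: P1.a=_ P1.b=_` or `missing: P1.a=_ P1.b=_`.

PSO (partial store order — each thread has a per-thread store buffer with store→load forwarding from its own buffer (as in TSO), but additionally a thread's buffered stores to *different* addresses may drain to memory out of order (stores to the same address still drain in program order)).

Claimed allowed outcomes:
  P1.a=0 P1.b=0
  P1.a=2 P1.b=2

missing: P1.a=0 P1.b=2

outcome vector order: (P1.a,P1.b)
under PSO → <0 0>; <0 2>; <2 2>
PSO∖claimed = {<0 2>}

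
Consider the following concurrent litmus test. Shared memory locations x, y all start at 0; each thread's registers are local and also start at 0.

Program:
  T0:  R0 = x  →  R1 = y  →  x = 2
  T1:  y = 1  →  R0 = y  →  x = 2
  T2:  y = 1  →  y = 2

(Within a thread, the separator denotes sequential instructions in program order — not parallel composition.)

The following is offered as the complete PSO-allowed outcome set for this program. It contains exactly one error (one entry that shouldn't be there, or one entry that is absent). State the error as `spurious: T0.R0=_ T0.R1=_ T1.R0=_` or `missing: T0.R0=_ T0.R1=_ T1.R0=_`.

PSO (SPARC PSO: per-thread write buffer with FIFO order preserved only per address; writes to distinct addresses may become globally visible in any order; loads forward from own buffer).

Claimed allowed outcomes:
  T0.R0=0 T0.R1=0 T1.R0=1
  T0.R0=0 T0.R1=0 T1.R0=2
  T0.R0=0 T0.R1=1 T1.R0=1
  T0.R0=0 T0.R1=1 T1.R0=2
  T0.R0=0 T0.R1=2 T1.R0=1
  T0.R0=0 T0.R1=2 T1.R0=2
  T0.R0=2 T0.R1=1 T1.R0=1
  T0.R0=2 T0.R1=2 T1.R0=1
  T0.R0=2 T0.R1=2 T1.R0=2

missing: T0.R0=2 T0.R1=0 T1.R0=1

outcome vector order: (T0.R0,T0.R1,T1.R0)
PSO: 10 outcomes — {<0 0 1>; <0 0 2>; <0 1 1>; <0 1 2>; <0 2 1>; <0 2 2>; <2 0 1>; <2 1 1>; <2 2 1>; <2 2 2>}
PSO∖claimed = {<2 0 1>}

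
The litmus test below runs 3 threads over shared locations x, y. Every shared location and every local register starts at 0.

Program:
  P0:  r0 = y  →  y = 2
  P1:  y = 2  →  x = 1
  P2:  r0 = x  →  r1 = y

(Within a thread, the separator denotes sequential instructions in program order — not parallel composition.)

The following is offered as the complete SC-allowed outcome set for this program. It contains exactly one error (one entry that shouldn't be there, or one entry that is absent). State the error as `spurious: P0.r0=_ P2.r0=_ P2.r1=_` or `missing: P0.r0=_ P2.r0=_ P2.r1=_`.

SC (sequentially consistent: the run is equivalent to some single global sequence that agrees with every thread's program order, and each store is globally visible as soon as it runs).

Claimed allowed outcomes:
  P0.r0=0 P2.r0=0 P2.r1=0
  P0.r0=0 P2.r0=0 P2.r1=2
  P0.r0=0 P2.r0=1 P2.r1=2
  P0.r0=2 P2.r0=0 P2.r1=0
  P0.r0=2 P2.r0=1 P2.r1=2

outcome vector order: (P0.r0,P2.r0,P2.r1)
under SC → (0,0,0); (0,0,2); (0,1,2); (2,0,0); (2,0,2); (2,1,2)
SC∖claimed = {(2,0,2)}

missing: P0.r0=2 P2.r0=0 P2.r1=2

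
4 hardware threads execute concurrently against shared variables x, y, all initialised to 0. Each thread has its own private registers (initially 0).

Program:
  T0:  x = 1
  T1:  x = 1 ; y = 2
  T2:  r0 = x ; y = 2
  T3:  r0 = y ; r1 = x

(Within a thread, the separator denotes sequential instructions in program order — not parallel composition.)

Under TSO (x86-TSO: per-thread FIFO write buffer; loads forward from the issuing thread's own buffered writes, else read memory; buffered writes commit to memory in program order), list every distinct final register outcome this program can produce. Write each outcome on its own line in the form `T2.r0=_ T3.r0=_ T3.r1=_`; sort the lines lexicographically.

T2.r0=0 T3.r0=0 T3.r1=0
T2.r0=0 T3.r0=0 T3.r1=1
T2.r0=0 T3.r0=2 T3.r1=0
T2.r0=0 T3.r0=2 T3.r1=1
T2.r0=1 T3.r0=0 T3.r1=0
T2.r0=1 T3.r0=0 T3.r1=1
T2.r0=1 T3.r0=2 T3.r1=1

outcome vector order: (T2.r0,T3.r0,T3.r1)
|TSO outcomes| = 7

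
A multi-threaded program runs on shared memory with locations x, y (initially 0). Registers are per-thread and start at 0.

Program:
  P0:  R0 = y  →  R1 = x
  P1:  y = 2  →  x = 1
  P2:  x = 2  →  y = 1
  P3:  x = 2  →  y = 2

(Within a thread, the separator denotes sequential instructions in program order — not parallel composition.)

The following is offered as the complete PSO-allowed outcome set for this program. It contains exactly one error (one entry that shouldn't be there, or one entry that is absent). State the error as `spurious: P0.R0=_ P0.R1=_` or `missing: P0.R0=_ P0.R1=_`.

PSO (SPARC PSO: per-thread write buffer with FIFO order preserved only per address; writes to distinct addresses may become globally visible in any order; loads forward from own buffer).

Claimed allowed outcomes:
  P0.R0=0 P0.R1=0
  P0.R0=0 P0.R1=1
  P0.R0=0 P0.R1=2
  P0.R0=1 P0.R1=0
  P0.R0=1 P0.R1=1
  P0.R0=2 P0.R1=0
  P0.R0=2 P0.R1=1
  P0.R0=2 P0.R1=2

missing: P0.R0=1 P0.R1=2

outcome vector order: (P0.R0,P0.R1)
PSO: 9 outcomes — {(0,0), (0,1), (0,2), (1,0), (1,1), (1,2), (2,0), (2,1), (2,2)}
PSO∖claimed = {(1,2)}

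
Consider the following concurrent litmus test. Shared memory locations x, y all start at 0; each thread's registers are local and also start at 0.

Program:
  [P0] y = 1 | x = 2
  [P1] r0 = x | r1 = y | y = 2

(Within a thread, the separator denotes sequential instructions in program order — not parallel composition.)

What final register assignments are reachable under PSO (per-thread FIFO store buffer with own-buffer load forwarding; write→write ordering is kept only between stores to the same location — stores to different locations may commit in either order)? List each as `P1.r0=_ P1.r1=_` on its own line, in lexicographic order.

outcome vector order: (P1.r0,P1.r1)
|PSO outcomes| = 4

P1.r0=0 P1.r1=0
P1.r0=0 P1.r1=1
P1.r0=2 P1.r1=0
P1.r0=2 P1.r1=1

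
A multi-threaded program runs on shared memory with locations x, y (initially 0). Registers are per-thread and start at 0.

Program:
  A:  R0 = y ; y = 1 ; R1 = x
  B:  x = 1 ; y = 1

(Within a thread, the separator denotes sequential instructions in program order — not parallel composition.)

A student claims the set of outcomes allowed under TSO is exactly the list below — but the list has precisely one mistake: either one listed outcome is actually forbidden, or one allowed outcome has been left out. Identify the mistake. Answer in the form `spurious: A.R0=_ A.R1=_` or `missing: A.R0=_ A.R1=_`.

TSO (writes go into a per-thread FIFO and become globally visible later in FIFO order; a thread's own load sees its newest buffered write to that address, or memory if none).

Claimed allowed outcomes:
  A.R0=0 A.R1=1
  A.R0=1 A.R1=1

missing: A.R0=0 A.R1=0

outcome vector order: (A.R0,A.R1)
TSO: 3 outcomes — {0/0, 0/1, 1/1}
TSO∖claimed = {0/0}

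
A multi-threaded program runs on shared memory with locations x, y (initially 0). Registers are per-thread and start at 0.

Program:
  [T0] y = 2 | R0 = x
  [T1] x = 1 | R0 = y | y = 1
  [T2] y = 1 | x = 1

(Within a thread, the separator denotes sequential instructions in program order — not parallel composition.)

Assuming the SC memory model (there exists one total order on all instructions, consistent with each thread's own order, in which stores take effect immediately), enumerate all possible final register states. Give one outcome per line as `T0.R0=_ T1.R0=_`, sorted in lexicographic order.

outcome vector order: (T0.R0,T1.R0)
|SC outcomes| = 5

T0.R0=0 T1.R0=1
T0.R0=0 T1.R0=2
T0.R0=1 T1.R0=0
T0.R0=1 T1.R0=1
T0.R0=1 T1.R0=2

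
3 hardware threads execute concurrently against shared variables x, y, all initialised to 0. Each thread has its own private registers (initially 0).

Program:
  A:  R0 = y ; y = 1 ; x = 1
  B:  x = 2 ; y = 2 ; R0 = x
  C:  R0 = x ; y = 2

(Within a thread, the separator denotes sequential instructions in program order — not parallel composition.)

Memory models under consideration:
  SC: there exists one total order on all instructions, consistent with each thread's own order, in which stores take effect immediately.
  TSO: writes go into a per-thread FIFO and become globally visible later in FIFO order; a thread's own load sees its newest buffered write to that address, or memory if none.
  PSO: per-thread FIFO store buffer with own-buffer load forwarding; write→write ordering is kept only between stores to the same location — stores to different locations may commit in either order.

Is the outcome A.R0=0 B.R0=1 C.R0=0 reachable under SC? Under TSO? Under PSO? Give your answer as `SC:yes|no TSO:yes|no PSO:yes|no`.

outcome vector order: (A.R0,B.R0,C.R0)
SC: 12 outcomes — {<0 1 0>; <0 1 1>; <0 1 2>; <0 2 0>; <0 2 1>; <0 2 2>; <2 1 0>; <2 1 1>; <2 1 2>; <2 2 0>; <2 2 1>; <2 2 2>}
TSO: 12 outcomes — {<0 1 0>; <0 1 1>; <0 1 2>; <0 2 0>; <0 2 1>; <0 2 2>; <2 1 0>; <2 1 1>; <2 1 2>; <2 2 0>; <2 2 1>; <2 2 2>}
PSO: 12 outcomes — {<0 1 0>; <0 1 1>; <0 1 2>; <0 2 0>; <0 2 1>; <0 2 2>; <2 1 0>; <2 1 1>; <2 1 2>; <2 2 0>; <2 2 1>; <2 2 2>}
target <0 1 0> ∈ {SC,TSO,PSO}

SC:yes TSO:yes PSO:yes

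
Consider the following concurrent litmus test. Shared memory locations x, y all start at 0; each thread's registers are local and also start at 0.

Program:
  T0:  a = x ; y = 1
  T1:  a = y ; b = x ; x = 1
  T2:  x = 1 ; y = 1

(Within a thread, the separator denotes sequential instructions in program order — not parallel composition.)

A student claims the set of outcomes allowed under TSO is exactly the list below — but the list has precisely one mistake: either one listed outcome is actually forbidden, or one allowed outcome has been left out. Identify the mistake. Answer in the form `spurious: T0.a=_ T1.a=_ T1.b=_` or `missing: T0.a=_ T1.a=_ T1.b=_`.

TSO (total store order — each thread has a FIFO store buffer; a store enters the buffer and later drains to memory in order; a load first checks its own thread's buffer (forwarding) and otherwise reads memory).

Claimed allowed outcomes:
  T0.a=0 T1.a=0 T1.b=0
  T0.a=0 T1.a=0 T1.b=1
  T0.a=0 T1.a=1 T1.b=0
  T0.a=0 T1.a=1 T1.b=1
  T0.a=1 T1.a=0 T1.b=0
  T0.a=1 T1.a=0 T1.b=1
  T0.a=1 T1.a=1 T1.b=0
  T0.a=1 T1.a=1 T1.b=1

outcome vector order: (T0.a,T1.a,T1.b)
[TSO] allowed = {(0,0,0), (0,0,1), (0,1,0), (0,1,1), (1,0,0), (1,0,1), (1,1,1)}
claimed∖TSO = {(1,1,0)}

spurious: T0.a=1 T1.a=1 T1.b=0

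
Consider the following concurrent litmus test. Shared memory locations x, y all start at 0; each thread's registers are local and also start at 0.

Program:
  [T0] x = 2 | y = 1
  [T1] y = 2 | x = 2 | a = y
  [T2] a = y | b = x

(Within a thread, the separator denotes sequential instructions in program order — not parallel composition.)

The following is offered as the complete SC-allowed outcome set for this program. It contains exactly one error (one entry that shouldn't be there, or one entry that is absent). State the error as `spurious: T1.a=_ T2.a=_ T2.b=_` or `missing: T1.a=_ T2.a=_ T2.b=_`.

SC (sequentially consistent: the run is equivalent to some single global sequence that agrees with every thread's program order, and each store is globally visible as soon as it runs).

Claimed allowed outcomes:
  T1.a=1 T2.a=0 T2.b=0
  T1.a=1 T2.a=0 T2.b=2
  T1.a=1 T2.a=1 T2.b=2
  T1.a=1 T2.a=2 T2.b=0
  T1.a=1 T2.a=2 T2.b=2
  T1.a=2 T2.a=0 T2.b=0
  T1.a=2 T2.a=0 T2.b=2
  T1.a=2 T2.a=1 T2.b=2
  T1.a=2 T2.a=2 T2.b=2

outcome vector order: (T1.a,T2.a,T2.b)
under SC → <1 0 0>; <1 0 2>; <1 1 2>; <1 2 0>; <1 2 2>; <2 0 0>; <2 0 2>; <2 1 2>; <2 2 0>; <2 2 2>
SC∖claimed = {<2 2 0>}

missing: T1.a=2 T2.a=2 T2.b=0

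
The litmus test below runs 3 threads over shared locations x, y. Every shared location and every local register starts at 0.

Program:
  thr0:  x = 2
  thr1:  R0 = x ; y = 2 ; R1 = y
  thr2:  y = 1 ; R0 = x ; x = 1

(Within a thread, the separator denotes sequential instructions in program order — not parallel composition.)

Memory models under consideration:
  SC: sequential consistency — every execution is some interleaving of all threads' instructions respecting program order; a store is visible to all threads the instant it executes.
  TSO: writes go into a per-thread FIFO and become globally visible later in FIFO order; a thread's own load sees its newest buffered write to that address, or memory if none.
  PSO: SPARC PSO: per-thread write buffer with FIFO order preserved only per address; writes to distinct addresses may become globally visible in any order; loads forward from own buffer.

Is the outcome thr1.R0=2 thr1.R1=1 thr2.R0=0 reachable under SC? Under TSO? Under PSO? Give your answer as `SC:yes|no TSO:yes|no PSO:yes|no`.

SC:no TSO:yes PSO:yes

outcome vector order: (thr1.R0,thr1.R1,thr2.R0)
[SC] allowed = {0/1/0; 0/1/2; 0/2/0; 0/2/2; 1/2/0; 1/2/2; 2/1/2; 2/2/0; 2/2/2}
[TSO] allowed = {0/1/0; 0/1/2; 0/2/0; 0/2/2; 1/2/0; 1/2/2; 2/1/0; 2/1/2; 2/2/0; 2/2/2}
[PSO] allowed = {0/1/0; 0/1/2; 0/2/0; 0/2/2; 1/1/0; 1/1/2; 1/2/0; 1/2/2; 2/1/0; 2/1/2; 2/2/0; 2/2/2}
target 2/1/0 ∈ {TSO,PSO}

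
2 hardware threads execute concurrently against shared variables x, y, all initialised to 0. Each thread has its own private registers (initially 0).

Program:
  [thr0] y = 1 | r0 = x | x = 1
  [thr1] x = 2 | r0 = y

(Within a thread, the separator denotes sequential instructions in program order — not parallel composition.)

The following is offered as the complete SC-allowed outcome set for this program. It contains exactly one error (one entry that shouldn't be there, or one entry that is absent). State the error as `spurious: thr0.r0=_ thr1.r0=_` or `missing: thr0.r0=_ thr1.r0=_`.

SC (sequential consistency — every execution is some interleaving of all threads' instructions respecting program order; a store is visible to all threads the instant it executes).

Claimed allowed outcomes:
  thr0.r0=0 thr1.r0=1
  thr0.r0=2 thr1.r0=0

outcome vector order: (thr0.r0,thr1.r0)
SC (3): 0/1; 2/0; 2/1
SC∖claimed = {2/1}

missing: thr0.r0=2 thr1.r0=1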